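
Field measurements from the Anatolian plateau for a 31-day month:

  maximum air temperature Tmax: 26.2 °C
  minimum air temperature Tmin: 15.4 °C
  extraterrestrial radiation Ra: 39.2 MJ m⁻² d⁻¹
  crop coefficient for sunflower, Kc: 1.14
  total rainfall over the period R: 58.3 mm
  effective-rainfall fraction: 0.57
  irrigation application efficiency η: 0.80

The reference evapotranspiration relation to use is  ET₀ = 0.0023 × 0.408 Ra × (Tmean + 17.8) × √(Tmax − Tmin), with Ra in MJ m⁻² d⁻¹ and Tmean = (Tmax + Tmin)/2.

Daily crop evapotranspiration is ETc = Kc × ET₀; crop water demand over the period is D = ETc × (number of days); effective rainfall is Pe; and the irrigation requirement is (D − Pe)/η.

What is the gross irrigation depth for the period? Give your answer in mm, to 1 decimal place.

Tmean = (26.2 + 15.4)/2 = 20.80 °C
0.408 Ra = 0.408 × 39.2 = 15.9936 mm/d equivalent
ET₀ = 0.0023 × 15.9936 × (20.80 + 17.8) × √10.8 = 0.0023 × 15.9936 × 38.60 × 3.2863 = 4.6663 mm/d
ETc = Kc × ET₀ = 1.14 × 4.6663 = 5.3196 mm/d
Crop demand D = ETc × 31 d = 5.3196 × 31 = 164.908 mm
Pe = 0.57 × 58.3 = 33.231 mm
D − Pe = 164.908 − 33.231 = 131.677 mm
Gross irrigation = 131.677 / 0.80 = 164.596 mm

164.6 mm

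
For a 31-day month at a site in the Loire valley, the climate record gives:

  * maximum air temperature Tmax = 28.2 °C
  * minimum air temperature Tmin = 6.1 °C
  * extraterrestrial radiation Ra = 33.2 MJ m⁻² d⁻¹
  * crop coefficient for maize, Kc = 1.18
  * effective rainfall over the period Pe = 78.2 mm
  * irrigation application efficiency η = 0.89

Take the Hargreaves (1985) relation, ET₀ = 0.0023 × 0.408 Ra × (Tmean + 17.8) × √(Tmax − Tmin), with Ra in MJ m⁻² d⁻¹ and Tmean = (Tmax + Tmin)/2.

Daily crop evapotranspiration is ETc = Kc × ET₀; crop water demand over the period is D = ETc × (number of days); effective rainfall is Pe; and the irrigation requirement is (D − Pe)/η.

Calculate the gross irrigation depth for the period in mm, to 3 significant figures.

Tmean = (28.2 + 6.1)/2 = 17.15 °C
0.408 Ra = 0.408 × 33.2 = 13.5456 mm/d equivalent
ET₀ = 0.0023 × 13.5456 × (17.15 + 17.8) × √22.1 = 0.0023 × 13.5456 × 34.95 × 4.7011 = 5.1189 mm/d
ETc = Kc × ET₀ = 1.18 × 5.1189 = 6.0403 mm/d
Crop demand D = ETc × 31 d = 6.0403 × 31 = 187.249 mm
D − Pe = 187.249 − 78.2 = 109.049 mm
Gross irrigation = 109.049 / 0.89 = 122.527 mm

123 mm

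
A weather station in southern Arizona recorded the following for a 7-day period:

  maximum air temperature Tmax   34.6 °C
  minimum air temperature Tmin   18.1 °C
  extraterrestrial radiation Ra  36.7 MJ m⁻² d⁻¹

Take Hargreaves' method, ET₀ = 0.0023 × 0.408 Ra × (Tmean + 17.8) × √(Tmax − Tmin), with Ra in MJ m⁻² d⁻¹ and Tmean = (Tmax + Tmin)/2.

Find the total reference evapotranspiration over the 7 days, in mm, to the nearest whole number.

Tmean = (34.6 + 18.1)/2 = 26.35 °C
0.408 Ra = 0.408 × 36.7 = 14.9736 mm/d equivalent
ET₀ = 0.0023 × 14.9736 × (26.35 + 17.8) × √16.5 = 0.0023 × 14.9736 × 44.15 × 4.0620 = 6.1762 mm/d
Over 7 days: 6.1762 × 7 = 43.233 mm

43 mm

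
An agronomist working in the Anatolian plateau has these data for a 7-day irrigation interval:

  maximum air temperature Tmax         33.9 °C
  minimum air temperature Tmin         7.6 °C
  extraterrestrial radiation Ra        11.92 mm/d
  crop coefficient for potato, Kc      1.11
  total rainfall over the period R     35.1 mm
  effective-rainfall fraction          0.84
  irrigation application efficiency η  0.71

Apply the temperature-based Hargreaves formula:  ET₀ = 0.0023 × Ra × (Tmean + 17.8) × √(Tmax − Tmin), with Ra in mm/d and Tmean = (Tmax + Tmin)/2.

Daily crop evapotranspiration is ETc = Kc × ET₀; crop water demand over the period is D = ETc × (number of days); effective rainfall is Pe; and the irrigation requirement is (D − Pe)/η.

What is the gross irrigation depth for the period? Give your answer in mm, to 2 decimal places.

Tmean = (33.9 + 7.6)/2 = 20.75 °C
ET₀ = 0.0023 × 11.92 × (20.75 + 17.8) × √26.3 = 0.0023 × 11.92 × 38.55 × 5.1284 = 5.4201 mm/d
ETc = Kc × ET₀ = 1.11 × 5.4201 = 6.0163 mm/d
Crop demand D = ETc × 7 d = 6.0163 × 7 = 42.114 mm
Pe = 0.84 × 35.1 = 29.484 mm
D − Pe = 42.114 − 29.484 = 12.630 mm
Gross irrigation = 12.630 / 0.71 = 17.789 mm

17.79 mm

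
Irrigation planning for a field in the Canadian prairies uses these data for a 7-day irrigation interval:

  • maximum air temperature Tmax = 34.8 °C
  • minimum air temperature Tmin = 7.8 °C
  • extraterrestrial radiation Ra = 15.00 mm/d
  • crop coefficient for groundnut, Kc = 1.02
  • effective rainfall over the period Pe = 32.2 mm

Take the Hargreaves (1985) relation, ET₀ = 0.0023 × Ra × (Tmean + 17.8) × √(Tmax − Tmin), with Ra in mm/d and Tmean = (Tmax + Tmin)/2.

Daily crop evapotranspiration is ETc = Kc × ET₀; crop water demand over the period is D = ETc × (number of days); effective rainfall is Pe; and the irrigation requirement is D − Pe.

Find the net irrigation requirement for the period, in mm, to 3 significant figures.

Tmean = (34.8 + 7.8)/2 = 21.30 °C
ET₀ = 0.0023 × 15.00 × (21.30 + 17.8) × √27.0 = 0.0023 × 15.00 × 39.10 × 5.1962 = 7.0094 mm/d
ETc = Kc × ET₀ = 1.02 × 7.0094 = 7.1496 mm/d
Crop demand D = ETc × 7 d = 7.1496 × 7 = 50.047 mm
D − Pe = 50.047 − 32.2 = 17.847 mm

17.8 mm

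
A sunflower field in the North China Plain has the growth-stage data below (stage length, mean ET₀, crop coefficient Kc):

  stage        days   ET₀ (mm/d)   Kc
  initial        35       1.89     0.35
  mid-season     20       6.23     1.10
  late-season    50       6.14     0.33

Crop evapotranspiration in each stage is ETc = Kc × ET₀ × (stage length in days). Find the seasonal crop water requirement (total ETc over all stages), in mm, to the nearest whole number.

initial: 0.35 × 1.89 × 35 = 23.15 mm
mid-season: 1.10 × 6.23 × 20 = 137.06 mm
late-season: 0.33 × 6.14 × 50 = 101.31 mm
Seasonal total = 261.52 mm

262 mm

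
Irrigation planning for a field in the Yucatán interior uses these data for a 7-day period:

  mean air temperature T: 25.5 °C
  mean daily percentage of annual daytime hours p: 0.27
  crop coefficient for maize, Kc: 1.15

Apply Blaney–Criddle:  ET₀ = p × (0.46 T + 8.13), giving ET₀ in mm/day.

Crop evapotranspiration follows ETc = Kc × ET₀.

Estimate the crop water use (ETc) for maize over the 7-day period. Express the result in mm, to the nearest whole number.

ET₀ = 0.27 × (0.46 × 25.5 + 8.13) = 0.27 × 19.860 = 5.3622 mm/d
ETc = Kc × ET₀ = 1.15 × 5.3622 = 6.1665 mm/d
Over 7 days: 6.1665 × 7 = 43.166 mm

43 mm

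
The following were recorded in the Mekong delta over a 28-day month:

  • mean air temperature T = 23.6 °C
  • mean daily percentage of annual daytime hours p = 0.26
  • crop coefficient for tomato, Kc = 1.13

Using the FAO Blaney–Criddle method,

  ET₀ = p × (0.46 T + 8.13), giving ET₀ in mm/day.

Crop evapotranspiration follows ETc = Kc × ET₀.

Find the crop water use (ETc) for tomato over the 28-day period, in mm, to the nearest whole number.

ET₀ = 0.26 × (0.46 × 23.6 + 8.13) = 0.26 × 18.986 = 4.9364 mm/d
ETc = Kc × ET₀ = 1.13 × 4.9364 = 5.5781 mm/d
Over 28 days: 5.5781 × 28 = 156.187 mm

156 mm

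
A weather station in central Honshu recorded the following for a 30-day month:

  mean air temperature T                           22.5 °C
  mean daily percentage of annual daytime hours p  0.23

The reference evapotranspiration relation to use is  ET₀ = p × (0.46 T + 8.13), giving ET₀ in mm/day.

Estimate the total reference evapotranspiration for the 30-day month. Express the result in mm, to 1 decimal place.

ET₀ = 0.23 × (0.46 × 22.5 + 8.13) = 0.23 × 18.480 = 4.2504 mm/d
Monthly total = 4.2504 × 30 = 127.512 mm

127.5 mm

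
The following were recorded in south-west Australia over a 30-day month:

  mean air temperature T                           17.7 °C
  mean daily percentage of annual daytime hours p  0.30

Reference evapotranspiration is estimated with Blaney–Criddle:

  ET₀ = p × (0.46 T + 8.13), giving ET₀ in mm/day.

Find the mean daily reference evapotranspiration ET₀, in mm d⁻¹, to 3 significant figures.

4.88 mm d⁻¹

ET₀ = 0.30 × (0.46 × 17.7 + 8.13) = 0.30 × 16.272 = 4.8816 mm/d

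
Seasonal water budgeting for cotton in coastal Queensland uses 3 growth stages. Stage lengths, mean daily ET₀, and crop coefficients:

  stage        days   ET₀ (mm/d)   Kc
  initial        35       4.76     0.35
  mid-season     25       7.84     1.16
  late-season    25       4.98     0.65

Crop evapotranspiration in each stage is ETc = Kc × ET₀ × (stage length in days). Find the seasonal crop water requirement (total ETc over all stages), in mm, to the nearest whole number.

initial: 0.35 × 4.76 × 35 = 58.31 mm
mid-season: 1.16 × 7.84 × 25 = 227.36 mm
late-season: 0.65 × 4.98 × 25 = 80.93 mm
Seasonal total = 366.60 mm

367 mm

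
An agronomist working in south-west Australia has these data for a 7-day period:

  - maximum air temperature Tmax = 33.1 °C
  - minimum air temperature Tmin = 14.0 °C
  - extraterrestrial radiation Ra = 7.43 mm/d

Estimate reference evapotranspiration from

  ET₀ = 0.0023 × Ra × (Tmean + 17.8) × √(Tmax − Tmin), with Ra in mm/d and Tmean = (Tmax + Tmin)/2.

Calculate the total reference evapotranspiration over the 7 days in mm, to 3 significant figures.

21.6 mm

Tmean = (33.1 + 14.0)/2 = 23.55 °C
ET₀ = 0.0023 × 7.43 × (23.55 + 17.8) × √19.1 = 0.0023 × 7.43 × 41.35 × 4.3704 = 3.0883 mm/d
Over 7 days: 3.0883 × 7 = 21.618 mm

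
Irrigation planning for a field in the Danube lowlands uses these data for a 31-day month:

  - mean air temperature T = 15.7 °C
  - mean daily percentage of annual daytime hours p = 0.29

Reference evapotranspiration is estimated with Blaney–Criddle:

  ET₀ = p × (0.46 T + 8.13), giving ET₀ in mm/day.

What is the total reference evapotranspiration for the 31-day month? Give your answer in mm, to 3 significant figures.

138 mm

ET₀ = 0.29 × (0.46 × 15.7 + 8.13) = 0.29 × 15.352 = 4.4521 mm/d
Monthly total = 4.4521 × 31 = 138.015 mm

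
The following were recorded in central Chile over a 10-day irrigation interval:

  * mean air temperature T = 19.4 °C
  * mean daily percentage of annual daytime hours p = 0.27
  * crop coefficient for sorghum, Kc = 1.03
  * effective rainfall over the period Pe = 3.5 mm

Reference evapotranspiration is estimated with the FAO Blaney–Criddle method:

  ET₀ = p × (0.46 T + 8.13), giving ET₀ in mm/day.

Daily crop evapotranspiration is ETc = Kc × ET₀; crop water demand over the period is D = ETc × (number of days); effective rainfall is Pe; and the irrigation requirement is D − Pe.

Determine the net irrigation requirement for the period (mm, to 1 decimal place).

43.9 mm

ET₀ = 0.27 × (0.46 × 19.4 + 8.13) = 0.27 × 17.054 = 4.6046 mm/d
ETc = Kc × ET₀ = 1.03 × 4.6046 = 4.7427 mm/d
Crop demand D = ETc × 10 d = 4.7427 × 10 = 47.427 mm
D − Pe = 47.427 − 3.5 = 43.927 mm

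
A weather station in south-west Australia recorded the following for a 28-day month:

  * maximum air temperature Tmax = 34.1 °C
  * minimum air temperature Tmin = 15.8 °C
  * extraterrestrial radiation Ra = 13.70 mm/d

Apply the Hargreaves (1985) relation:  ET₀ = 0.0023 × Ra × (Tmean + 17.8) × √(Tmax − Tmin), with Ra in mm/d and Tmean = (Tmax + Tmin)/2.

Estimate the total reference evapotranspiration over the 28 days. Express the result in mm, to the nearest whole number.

161 mm

Tmean = (34.1 + 15.8)/2 = 24.95 °C
ET₀ = 0.0023 × 13.70 × (24.95 + 17.8) × √18.3 = 0.0023 × 13.70 × 42.75 × 4.2778 = 5.7624 mm/d
Over 28 days: 5.7624 × 28 = 161.347 mm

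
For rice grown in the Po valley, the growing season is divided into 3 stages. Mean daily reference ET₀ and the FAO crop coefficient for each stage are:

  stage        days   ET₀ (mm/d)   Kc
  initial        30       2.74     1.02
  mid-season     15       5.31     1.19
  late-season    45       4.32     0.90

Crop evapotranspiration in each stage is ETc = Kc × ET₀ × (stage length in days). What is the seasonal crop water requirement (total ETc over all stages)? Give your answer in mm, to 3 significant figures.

initial: 1.02 × 2.74 × 30 = 83.84 mm
mid-season: 1.19 × 5.31 × 15 = 94.78 mm
late-season: 0.90 × 4.32 × 45 = 174.96 mm
Seasonal total = 353.58 mm

354 mm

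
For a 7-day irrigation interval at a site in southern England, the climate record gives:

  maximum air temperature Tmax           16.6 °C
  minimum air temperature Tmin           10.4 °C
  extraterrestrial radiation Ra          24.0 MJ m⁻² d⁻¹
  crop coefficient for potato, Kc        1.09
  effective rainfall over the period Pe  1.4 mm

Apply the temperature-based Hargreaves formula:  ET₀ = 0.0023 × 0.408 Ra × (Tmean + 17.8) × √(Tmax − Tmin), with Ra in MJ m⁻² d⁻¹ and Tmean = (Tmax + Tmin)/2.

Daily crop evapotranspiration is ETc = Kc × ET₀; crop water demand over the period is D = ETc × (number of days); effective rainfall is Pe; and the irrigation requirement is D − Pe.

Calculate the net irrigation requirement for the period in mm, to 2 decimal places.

Tmean = (16.6 + 10.4)/2 = 13.50 °C
0.408 Ra = 0.408 × 24.0 = 9.7920 mm/d equivalent
ET₀ = 0.0023 × 9.7920 × (13.50 + 17.8) × √6.2 = 0.0023 × 9.7920 × 31.30 × 2.4900 = 1.7553 mm/d
ETc = Kc × ET₀ = 1.09 × 1.7553 = 1.9133 mm/d
Crop demand D = ETc × 7 d = 1.9133 × 7 = 13.393 mm
D − Pe = 13.393 − 1.4 = 11.993 mm

11.99 mm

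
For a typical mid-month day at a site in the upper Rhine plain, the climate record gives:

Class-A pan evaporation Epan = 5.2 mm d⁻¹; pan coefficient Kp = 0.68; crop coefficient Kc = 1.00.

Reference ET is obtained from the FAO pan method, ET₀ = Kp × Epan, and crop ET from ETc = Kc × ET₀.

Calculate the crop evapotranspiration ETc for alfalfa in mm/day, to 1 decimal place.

ET₀ = 0.68 × 5.2 = 3.5360 mm/d
ETc = Kc × ET₀ = 1.00 × 3.5360 = 3.5360 mm/d

3.5 mm/day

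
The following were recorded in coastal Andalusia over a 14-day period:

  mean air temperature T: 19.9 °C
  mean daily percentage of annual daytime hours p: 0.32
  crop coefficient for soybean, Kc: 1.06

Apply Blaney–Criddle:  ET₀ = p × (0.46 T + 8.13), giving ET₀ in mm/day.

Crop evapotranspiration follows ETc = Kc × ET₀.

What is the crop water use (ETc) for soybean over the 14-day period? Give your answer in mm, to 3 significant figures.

ET₀ = 0.32 × (0.46 × 19.9 + 8.13) = 0.32 × 17.284 = 5.5309 mm/d
ETc = Kc × ET₀ = 1.06 × 5.5309 = 5.8628 mm/d
Over 14 days: 5.8628 × 14 = 82.079 mm

82.1 mm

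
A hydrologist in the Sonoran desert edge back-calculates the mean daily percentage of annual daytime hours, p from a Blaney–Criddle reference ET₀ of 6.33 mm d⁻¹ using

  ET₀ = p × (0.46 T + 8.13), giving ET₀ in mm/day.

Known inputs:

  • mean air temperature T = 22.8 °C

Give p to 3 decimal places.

0.340

p = ET₀ / (0.46 T + 8.13) = 6.33 / (0.46 × 22.8 + 8.13) = 6.33 / 18.618 = 0.3400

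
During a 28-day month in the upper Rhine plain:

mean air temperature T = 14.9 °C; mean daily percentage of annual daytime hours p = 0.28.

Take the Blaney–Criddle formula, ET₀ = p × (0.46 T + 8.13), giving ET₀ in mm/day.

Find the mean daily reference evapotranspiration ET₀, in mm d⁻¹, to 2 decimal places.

4.20 mm d⁻¹

ET₀ = 0.28 × (0.46 × 14.9 + 8.13) = 0.28 × 14.984 = 4.1955 mm/d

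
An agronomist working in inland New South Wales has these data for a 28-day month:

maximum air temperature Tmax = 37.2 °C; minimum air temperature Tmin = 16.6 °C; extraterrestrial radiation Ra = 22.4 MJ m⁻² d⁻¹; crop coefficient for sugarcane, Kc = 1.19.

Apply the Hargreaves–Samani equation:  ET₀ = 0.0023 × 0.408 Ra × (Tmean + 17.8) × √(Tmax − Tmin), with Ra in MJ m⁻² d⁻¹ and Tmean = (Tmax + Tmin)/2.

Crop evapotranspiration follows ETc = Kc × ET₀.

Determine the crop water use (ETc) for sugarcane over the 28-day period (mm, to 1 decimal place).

142.1 mm

Tmean = (37.2 + 16.6)/2 = 26.90 °C
0.408 Ra = 0.408 × 22.4 = 9.1392 mm/d equivalent
ET₀ = 0.0023 × 9.1392 × (26.90 + 17.8) × √20.6 = 0.0023 × 9.1392 × 44.70 × 4.5387 = 4.2646 mm/d
ETc = Kc × ET₀ = 1.19 × 4.2646 = 5.0749 mm/d
Over 28 days: 5.0749 × 28 = 142.097 mm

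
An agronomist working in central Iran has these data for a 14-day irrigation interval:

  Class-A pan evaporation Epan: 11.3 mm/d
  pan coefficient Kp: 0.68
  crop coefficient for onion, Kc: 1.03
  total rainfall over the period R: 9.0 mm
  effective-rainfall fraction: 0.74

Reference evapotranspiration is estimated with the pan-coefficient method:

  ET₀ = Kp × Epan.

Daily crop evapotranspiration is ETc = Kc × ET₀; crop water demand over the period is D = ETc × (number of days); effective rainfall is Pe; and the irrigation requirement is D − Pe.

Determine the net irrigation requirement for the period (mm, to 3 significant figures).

104 mm

ET₀ = 0.68 × 11.3 = 7.6840 mm/d
ETc = Kc × ET₀ = 1.03 × 7.6840 = 7.9145 mm/d
Crop demand D = ETc × 14 d = 7.9145 × 14 = 110.803 mm
Pe = 0.74 × 9.0 = 6.660 mm
D − Pe = 110.803 − 6.660 = 104.143 mm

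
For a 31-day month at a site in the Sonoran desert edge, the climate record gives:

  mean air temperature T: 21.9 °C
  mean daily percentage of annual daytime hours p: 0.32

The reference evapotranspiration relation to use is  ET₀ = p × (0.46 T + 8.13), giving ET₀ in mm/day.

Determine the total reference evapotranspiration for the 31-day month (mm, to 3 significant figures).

181 mm

ET₀ = 0.32 × (0.46 × 21.9 + 8.13) = 0.32 × 18.204 = 5.8253 mm/d
Monthly total = 5.8253 × 31 = 180.584 mm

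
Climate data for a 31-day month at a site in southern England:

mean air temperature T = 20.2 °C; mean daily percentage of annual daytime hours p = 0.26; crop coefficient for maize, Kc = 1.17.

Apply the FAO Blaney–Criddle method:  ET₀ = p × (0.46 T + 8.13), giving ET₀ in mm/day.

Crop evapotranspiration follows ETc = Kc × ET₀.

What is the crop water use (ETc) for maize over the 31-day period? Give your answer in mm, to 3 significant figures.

ET₀ = 0.26 × (0.46 × 20.2 + 8.13) = 0.26 × 17.422 = 4.5297 mm/d
ETc = Kc × ET₀ = 1.17 × 4.5297 = 5.2997 mm/d
Over 31 days: 5.2997 × 31 = 164.291 mm

164 mm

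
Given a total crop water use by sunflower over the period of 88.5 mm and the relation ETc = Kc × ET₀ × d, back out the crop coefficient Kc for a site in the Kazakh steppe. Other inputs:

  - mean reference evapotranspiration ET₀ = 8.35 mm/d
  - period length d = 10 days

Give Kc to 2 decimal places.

ETc = Kc × ET₀ × d  ⇒  Kc = ETc / (ET₀ × d)
Kc = 88.5 / (8.35 × 10) = 88.5 / 83.50 = 1.0599

1.06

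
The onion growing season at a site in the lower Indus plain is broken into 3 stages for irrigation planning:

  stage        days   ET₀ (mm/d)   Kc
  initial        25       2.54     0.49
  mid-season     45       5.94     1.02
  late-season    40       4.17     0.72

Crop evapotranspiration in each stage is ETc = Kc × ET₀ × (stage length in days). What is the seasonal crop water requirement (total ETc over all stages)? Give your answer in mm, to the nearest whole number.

initial: 0.49 × 2.54 × 25 = 31.12 mm
mid-season: 1.02 × 5.94 × 45 = 272.65 mm
late-season: 0.72 × 4.17 × 40 = 120.10 mm
Seasonal total = 423.87 mm

424 mm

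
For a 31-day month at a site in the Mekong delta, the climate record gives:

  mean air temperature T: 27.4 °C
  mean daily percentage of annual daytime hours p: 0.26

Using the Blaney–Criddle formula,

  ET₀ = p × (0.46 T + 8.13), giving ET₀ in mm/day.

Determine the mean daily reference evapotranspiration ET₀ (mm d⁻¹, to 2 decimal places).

5.39 mm d⁻¹

ET₀ = 0.26 × (0.46 × 27.4 + 8.13) = 0.26 × 20.734 = 5.3908 mm/d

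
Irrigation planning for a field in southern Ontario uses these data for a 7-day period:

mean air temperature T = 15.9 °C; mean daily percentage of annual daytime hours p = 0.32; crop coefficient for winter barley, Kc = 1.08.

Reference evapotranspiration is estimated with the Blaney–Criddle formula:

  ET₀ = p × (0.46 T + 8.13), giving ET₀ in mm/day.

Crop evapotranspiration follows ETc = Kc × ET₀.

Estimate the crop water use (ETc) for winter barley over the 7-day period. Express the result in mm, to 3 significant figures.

37.4 mm

ET₀ = 0.32 × (0.46 × 15.9 + 8.13) = 0.32 × 15.444 = 4.9421 mm/d
ETc = Kc × ET₀ = 1.08 × 4.9421 = 5.3375 mm/d
Over 7 days: 5.3375 × 7 = 37.363 mm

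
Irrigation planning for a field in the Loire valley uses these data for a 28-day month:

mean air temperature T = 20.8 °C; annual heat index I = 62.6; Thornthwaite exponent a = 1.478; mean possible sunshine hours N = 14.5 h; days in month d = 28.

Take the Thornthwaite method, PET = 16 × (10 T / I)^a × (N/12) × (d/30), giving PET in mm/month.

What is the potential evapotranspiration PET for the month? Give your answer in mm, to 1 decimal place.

10T/I = 10 × 20.8 / 62.6 = 3.3227
(10T/I)^a = 3.3227^1.478 = 5.8988
Uncorrected PET = 16 × 5.8988 = 94.381 mm
Correction = (N/12)(d/30) = (14.5/12)(28/30) = 1.1278
PET = 94.381 × 1.1278 = 106.443 mm/month

106.4 mm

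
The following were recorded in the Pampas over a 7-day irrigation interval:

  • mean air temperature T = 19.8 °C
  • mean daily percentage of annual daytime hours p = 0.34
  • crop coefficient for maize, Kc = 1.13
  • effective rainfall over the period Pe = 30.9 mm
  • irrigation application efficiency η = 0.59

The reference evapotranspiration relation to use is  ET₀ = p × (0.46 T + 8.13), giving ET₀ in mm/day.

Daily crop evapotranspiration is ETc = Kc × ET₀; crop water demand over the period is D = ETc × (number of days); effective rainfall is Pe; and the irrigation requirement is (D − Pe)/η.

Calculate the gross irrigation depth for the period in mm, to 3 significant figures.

ET₀ = 0.34 × (0.46 × 19.8 + 8.13) = 0.34 × 17.238 = 5.8609 mm/d
ETc = Kc × ET₀ = 1.13 × 5.8609 = 6.6228 mm/d
Crop demand D = ETc × 7 d = 6.6228 × 7 = 46.360 mm
D − Pe = 46.360 − 30.9 = 15.460 mm
Gross irrigation = 15.460 / 0.59 = 26.203 mm

26.2 mm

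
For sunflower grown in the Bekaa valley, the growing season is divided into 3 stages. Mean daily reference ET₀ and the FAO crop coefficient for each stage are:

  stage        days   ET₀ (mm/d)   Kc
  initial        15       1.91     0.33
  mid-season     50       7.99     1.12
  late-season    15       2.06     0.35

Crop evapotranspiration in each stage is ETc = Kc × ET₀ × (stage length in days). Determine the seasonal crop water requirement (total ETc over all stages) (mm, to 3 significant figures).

initial: 0.33 × 1.91 × 15 = 9.45 mm
mid-season: 1.12 × 7.99 × 50 = 447.44 mm
late-season: 0.35 × 2.06 × 15 = 10.82 mm
Seasonal total = 467.71 mm

468 mm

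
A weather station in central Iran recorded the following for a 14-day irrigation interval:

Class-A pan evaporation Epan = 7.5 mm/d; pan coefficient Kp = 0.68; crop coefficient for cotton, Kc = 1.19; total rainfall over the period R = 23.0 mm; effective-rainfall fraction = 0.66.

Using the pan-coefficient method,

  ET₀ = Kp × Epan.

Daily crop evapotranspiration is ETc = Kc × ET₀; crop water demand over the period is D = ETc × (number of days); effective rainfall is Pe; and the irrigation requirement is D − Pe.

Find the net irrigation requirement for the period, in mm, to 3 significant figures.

69.8 mm

ET₀ = 0.68 × 7.5 = 5.1000 mm/d
ETc = Kc × ET₀ = 1.19 × 5.1000 = 6.0690 mm/d
Crop demand D = ETc × 14 d = 6.0690 × 14 = 84.966 mm
Pe = 0.66 × 23.0 = 15.180 mm
D − Pe = 84.966 − 15.180 = 69.786 mm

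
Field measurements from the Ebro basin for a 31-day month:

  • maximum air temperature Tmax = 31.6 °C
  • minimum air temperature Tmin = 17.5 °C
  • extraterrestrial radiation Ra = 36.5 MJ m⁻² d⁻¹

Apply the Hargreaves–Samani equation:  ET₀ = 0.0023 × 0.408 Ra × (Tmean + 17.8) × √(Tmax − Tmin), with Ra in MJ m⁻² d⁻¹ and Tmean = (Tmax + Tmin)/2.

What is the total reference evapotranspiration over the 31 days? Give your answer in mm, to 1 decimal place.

168.9 mm

Tmean = (31.6 + 17.5)/2 = 24.55 °C
0.408 Ra = 0.408 × 36.5 = 14.8920 mm/d equivalent
ET₀ = 0.0023 × 14.8920 × (24.55 + 17.8) × √14.1 = 0.0023 × 14.8920 × 42.35 × 3.7550 = 5.4468 mm/d
Over 31 days: 5.4468 × 31 = 168.851 mm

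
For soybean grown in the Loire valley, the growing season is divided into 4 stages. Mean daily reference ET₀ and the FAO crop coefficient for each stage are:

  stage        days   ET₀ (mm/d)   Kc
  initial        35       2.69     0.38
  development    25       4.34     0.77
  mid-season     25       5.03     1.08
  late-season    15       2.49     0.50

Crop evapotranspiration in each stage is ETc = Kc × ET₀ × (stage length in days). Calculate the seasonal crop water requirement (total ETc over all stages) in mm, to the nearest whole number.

initial: 0.38 × 2.69 × 35 = 35.78 mm
development: 0.77 × 4.34 × 25 = 83.55 mm
mid-season: 1.08 × 5.03 × 25 = 135.81 mm
late-season: 0.50 × 2.49 × 15 = 18.68 mm
Seasonal total = 273.82 mm

274 mm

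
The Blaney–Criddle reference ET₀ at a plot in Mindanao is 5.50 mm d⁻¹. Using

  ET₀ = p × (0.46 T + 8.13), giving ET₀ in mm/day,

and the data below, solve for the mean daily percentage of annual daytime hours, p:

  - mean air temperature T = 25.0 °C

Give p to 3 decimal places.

0.280

p = ET₀ / (0.46 T + 8.13) = 5.50 / (0.46 × 25.0 + 8.13) = 5.50 / 19.630 = 0.2802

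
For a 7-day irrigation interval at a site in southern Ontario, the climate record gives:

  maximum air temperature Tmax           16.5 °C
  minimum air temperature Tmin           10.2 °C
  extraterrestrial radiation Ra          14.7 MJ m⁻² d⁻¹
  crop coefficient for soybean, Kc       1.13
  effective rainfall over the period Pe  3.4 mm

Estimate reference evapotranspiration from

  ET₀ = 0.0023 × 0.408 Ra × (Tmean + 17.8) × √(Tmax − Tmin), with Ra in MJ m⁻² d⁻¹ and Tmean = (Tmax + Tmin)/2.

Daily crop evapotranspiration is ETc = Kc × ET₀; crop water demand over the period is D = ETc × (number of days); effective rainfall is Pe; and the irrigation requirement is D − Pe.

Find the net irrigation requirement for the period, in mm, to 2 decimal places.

5.13 mm

Tmean = (16.5 + 10.2)/2 = 13.35 °C
0.408 Ra = 0.408 × 14.7 = 5.9976 mm/d equivalent
ET₀ = 0.0023 × 5.9976 × (13.35 + 17.8) × √6.3 = 0.0023 × 5.9976 × 31.15 × 2.5100 = 1.0785 mm/d
ETc = Kc × ET₀ = 1.13 × 1.0785 = 1.2187 mm/d
Crop demand D = ETc × 7 d = 1.2187 × 7 = 8.531 mm
D − Pe = 8.531 − 3.4 = 5.131 mm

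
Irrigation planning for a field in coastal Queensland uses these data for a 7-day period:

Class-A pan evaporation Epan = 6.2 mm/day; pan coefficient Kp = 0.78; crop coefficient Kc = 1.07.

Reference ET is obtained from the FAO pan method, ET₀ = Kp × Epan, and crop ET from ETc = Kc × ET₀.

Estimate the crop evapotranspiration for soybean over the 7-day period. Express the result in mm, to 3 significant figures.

ET₀ = 0.78 × 6.2 = 4.8360 mm/d
ETc = Kc × ET₀ = 1.07 × 4.8360 = 5.1745 mm/d
Over 7 days: 5.1745 × 7 = 36.222 mm

36.2 mm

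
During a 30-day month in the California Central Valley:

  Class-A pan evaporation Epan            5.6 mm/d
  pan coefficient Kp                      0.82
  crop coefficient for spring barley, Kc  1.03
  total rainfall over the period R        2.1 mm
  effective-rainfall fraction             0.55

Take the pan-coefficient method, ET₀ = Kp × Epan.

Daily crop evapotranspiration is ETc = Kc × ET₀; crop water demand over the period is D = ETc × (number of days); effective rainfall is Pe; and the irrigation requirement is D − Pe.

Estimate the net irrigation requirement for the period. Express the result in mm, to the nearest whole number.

141 mm

ET₀ = 0.82 × 5.6 = 4.5920 mm/d
ETc = Kc × ET₀ = 1.03 × 4.5920 = 4.7298 mm/d
Crop demand D = ETc × 30 d = 4.7298 × 30 = 141.894 mm
Pe = 0.55 × 2.1 = 1.155 mm
D − Pe = 141.894 − 1.155 = 140.739 mm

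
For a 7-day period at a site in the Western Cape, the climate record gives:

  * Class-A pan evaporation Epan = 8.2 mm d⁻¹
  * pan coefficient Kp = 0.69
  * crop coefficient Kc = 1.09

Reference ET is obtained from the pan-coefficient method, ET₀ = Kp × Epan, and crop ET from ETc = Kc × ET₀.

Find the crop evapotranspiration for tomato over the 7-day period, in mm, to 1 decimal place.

43.2 mm

ET₀ = 0.69 × 8.2 = 5.6580 mm/d
ETc = Kc × ET₀ = 1.09 × 5.6580 = 6.1672 mm/d
Over 7 days: 6.1672 × 7 = 43.170 mm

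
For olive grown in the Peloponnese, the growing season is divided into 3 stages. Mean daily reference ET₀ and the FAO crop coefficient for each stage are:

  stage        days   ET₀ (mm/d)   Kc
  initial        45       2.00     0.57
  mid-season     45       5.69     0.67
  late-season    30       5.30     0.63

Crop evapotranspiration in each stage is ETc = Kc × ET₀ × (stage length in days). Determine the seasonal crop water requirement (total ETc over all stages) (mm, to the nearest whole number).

initial: 0.57 × 2.00 × 45 = 51.30 mm
mid-season: 0.67 × 5.69 × 45 = 171.55 mm
late-season: 0.63 × 5.30 × 30 = 100.17 mm
Seasonal total = 323.02 mm

323 mm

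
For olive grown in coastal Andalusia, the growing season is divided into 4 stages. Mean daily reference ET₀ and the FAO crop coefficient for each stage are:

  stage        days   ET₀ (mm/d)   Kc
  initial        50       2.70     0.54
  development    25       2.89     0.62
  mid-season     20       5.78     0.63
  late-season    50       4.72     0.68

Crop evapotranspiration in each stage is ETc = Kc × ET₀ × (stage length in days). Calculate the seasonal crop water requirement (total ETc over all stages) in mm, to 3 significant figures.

351 mm

initial: 0.54 × 2.70 × 50 = 72.90 mm
development: 0.62 × 2.89 × 25 = 44.80 mm
mid-season: 0.63 × 5.78 × 20 = 72.83 mm
late-season: 0.68 × 4.72 × 50 = 160.48 mm
Seasonal total = 351.01 mm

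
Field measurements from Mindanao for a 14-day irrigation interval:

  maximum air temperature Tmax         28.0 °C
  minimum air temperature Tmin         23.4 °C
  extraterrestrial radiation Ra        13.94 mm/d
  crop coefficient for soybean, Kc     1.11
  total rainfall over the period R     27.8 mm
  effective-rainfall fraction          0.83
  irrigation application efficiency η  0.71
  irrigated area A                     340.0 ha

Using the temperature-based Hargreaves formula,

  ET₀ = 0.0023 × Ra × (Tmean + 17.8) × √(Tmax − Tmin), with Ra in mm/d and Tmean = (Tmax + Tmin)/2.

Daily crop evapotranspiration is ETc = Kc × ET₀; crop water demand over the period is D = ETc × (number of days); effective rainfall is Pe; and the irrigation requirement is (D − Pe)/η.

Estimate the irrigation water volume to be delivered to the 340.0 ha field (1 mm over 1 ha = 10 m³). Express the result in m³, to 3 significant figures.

Tmean = (28.0 + 23.4)/2 = 25.70 °C
ET₀ = 0.0023 × 13.94 × (25.70 + 17.8) × √4.6 = 0.0023 × 13.94 × 43.50 × 2.1448 = 2.9913 mm/d
ETc = Kc × ET₀ = 1.11 × 2.9913 = 3.3203 mm/d
Crop demand D = ETc × 14 d = 3.3203 × 14 = 46.484 mm
Pe = 0.83 × 27.8 = 23.074 mm
D − Pe = 46.484 − 23.074 = 23.410 mm
Gross irrigation = 23.410 / 0.71 = 32.972 mm
Volume = 32.972 mm × 340.0 ha × 10 = 112104.8 m³

112000 m³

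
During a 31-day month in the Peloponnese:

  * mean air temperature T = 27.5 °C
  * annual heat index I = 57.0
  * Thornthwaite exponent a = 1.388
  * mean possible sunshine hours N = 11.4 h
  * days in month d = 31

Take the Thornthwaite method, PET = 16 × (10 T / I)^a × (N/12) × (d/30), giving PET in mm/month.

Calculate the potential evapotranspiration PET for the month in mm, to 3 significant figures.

140 mm

10T/I = 10 × 27.5 / 57.0 = 4.8246
(10T/I)^a = 4.8246^1.388 = 8.8847
Uncorrected PET = 16 × 8.8847 = 142.155 mm
Correction = (N/12)(d/30) = (11.4/12)(31/30) = 0.9817
PET = 142.155 × 0.9817 = 139.554 mm/month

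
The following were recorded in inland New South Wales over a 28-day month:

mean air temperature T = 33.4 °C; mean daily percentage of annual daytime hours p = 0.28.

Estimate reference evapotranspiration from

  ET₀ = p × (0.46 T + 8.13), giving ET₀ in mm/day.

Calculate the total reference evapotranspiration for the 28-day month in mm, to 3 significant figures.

ET₀ = 0.28 × (0.46 × 33.4 + 8.13) = 0.28 × 23.494 = 6.5783 mm/d
Monthly total = 6.5783 × 28 = 184.192 mm

184 mm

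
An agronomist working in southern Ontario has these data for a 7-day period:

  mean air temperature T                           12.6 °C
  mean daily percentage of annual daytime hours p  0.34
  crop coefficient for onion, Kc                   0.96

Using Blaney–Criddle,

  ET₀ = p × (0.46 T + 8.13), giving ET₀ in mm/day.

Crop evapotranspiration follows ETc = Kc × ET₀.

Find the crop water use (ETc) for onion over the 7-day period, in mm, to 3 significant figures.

ET₀ = 0.34 × (0.46 × 12.6 + 8.13) = 0.34 × 13.926 = 4.7348 mm/d
ETc = Kc × ET₀ = 0.96 × 4.7348 = 4.5454 mm/d
Over 7 days: 4.5454 × 7 = 31.818 mm

31.8 mm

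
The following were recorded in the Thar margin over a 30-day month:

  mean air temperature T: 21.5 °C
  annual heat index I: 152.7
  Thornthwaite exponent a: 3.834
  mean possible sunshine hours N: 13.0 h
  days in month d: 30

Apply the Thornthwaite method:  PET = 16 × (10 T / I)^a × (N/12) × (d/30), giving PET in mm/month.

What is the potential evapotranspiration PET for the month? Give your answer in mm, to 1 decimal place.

64.4 mm

10T/I = 10 × 21.5 / 152.7 = 1.4080
(10T/I)^a = 1.4080^3.834 = 3.7132
Uncorrected PET = 16 × 3.7132 = 59.411 mm
Correction = (N/12)(d/30) = (13.0/12)(30/30) = 1.0833
PET = 59.411 × 1.0833 = 64.360 mm/month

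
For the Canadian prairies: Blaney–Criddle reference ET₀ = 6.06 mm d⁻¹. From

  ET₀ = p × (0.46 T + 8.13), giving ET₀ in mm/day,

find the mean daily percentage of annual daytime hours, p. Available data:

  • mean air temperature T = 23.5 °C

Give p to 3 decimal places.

p = ET₀ / (0.46 T + 8.13) = 6.06 / (0.46 × 23.5 + 8.13) = 6.06 / 18.940 = 0.3200

0.320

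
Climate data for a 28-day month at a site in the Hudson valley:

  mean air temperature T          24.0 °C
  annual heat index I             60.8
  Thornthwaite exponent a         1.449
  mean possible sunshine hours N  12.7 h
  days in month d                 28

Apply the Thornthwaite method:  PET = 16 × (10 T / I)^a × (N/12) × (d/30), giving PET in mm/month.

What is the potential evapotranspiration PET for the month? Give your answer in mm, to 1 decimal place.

115.6 mm

10T/I = 10 × 24.0 / 60.8 = 3.9474
(10T/I)^a = 3.9474^1.449 = 7.3123
Uncorrected PET = 16 × 7.3123 = 116.997 mm
Correction = (N/12)(d/30) = (12.7/12)(28/30) = 0.9878
PET = 116.997 × 0.9878 = 115.570 mm/month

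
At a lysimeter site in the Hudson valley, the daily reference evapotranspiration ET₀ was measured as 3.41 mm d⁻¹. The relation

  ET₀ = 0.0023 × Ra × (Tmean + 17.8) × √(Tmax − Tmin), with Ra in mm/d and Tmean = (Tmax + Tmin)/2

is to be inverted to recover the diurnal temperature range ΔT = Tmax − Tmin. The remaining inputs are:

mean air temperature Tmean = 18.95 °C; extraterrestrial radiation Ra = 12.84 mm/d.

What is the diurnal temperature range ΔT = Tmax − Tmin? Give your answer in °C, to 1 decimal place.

9.9 °C

√ΔT = ET₀ / [0.0023 × Ra × (Tmean+17.8)] = 3.41 / (0.0023 × 12.84 × 36.75) = 3.1420
ΔT = 3.1420² = 9.872 °C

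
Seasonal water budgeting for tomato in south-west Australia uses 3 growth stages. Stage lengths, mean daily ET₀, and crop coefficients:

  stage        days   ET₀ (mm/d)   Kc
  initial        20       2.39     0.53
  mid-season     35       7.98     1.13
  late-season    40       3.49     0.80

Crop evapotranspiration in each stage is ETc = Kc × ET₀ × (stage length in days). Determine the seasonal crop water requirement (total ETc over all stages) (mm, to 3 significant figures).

453 mm

initial: 0.53 × 2.39 × 20 = 25.33 mm
mid-season: 1.13 × 7.98 × 35 = 315.61 mm
late-season: 0.80 × 3.49 × 40 = 111.68 mm
Seasonal total = 452.62 mm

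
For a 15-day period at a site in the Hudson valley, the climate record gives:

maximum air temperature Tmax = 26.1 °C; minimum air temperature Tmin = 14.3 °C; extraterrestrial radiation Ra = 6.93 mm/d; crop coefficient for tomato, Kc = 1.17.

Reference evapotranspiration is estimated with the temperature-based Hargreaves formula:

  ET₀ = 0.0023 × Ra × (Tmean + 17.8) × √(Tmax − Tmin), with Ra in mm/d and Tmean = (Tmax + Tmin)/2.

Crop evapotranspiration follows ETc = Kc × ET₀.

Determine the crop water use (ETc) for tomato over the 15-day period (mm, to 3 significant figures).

Tmean = (26.1 + 14.3)/2 = 20.20 °C
ET₀ = 0.0023 × 6.93 × (20.20 + 17.8) × √11.8 = 0.0023 × 6.93 × 38.00 × 3.4351 = 2.0806 mm/d
ETc = Kc × ET₀ = 1.17 × 2.0806 = 2.4343 mm/d
Over 15 days: 2.4343 × 15 = 36.515 mm

36.5 mm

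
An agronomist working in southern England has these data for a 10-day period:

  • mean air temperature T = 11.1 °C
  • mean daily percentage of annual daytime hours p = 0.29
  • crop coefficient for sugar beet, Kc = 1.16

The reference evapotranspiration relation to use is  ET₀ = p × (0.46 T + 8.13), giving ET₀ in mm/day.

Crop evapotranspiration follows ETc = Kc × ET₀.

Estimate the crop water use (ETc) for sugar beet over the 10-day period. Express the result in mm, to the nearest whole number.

45 mm

ET₀ = 0.29 × (0.46 × 11.1 + 8.13) = 0.29 × 13.236 = 3.8384 mm/d
ETc = Kc × ET₀ = 1.16 × 3.8384 = 4.4525 mm/d
Over 10 days: 4.4525 × 10 = 44.525 mm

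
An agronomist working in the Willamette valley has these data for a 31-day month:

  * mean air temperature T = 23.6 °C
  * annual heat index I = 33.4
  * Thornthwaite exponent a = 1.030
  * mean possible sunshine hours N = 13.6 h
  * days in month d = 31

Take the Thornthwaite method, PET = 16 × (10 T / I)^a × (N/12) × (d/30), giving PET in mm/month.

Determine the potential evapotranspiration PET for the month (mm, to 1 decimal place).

140.4 mm

10T/I = 10 × 23.6 / 33.4 = 7.0659
(10T/I)^a = 7.0659^1.030 = 7.4928
Uncorrected PET = 16 × 7.4928 = 119.885 mm
Correction = (N/12)(d/30) = (13.6/12)(31/30) = 1.1711
PET = 119.885 × 1.1711 = 140.397 mm/month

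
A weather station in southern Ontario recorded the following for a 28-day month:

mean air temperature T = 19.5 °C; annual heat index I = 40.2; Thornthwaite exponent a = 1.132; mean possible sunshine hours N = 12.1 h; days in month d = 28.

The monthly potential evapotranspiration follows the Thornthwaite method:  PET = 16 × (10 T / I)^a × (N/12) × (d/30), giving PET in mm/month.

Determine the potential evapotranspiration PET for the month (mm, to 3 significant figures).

10T/I = 10 × 19.5 / 40.2 = 4.8507
(10T/I)^a = 4.8507^1.132 = 5.9749
Uncorrected PET = 16 × 5.9749 = 95.598 mm
Correction = (N/12)(d/30) = (12.1/12)(28/30) = 0.9411
PET = 95.598 × 0.9411 = 89.967 mm/month

90.0 mm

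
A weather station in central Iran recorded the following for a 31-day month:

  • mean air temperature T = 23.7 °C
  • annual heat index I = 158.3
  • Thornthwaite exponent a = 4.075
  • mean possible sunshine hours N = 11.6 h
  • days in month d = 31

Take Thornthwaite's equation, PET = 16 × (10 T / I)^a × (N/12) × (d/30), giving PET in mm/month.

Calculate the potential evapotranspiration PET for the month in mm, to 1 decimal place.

82.8 mm

10T/I = 10 × 23.7 / 158.3 = 1.4972
(10T/I)^a = 1.4972^4.075 = 5.1792
Uncorrected PET = 16 × 5.1792 = 82.867 mm
Correction = (N/12)(d/30) = (11.6/12)(31/30) = 0.9989
PET = 82.867 × 0.9989 = 82.776 mm/month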